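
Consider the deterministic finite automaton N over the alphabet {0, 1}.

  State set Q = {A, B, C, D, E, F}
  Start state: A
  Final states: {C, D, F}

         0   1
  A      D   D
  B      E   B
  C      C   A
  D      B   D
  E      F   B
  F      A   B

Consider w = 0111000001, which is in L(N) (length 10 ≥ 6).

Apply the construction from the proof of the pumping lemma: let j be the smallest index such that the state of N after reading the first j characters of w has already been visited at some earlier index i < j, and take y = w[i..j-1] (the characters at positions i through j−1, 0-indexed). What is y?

1

State sequence: A -0-> D -1-> D -1-> D -1-> D -0-> B -0-> E -0-> F -0-> A -0-> D -1-> D
First repeat at step 2: D was already visited.

So i = 1, j = 2, giving x = w[0:1] = 0, y = w[1:2] = 1, z = w[2:10] = 11000001.
Check: |xy| = 2 ≤ 6 and |y| = 1 ≥ 1. Reading y takes N from D back to D, so every xyⁱz is accepted.
With |Q| = 6, pigeonhole forces a state repeat no later than step 6; the substring read between the first and second visits to that state can be pumped.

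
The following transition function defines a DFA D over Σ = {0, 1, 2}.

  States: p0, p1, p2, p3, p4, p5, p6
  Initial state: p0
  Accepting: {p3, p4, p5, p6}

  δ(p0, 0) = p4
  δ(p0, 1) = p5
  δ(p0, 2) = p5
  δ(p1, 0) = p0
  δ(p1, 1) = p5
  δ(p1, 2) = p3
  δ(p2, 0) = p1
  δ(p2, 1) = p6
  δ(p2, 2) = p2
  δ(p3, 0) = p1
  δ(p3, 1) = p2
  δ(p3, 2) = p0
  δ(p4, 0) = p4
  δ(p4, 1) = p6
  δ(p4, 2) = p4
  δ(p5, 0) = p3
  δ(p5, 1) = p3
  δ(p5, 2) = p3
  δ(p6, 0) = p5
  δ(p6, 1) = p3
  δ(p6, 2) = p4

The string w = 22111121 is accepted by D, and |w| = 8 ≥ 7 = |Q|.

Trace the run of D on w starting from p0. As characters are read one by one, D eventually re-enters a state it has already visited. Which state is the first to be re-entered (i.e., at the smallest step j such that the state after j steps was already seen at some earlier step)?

State sequence: p0 -2-> p5 -2-> p3 -1-> p2 -1-> p6 -1-> p3 -1-> p2 -2-> p2 -1-> p6
First repeat at step 5: p3 was already visited.

The earliest repeat is at step j = 5: D is in p3, which it already visited at step i = 2.

p3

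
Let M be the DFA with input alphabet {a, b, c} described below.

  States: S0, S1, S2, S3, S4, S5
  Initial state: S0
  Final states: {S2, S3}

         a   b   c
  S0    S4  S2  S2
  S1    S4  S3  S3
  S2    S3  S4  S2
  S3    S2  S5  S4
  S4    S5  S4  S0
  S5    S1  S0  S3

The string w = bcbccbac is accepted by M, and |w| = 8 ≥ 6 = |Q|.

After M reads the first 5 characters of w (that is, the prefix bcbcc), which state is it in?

S2

State sequence: S0 -b-> S2 -c-> S2 -b-> S4 -c-> S0 -c-> S2

After reading 5 characters, M is in state S2.
(This kind of state-tracing is the core of the pumping-lemma construction: with 6 states, pigeonhole forces a repeat within the first 6 steps.)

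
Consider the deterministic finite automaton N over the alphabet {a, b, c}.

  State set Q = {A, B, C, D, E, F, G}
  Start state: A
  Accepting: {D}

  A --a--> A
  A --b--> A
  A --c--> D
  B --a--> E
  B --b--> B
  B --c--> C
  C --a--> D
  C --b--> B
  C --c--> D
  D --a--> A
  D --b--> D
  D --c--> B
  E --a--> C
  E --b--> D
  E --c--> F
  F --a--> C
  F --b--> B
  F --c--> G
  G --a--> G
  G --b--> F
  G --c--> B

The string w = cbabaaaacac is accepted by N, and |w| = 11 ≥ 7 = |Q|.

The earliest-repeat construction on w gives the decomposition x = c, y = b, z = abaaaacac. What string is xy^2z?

cbbabaaaacac

xy^2z = c·b·b·abaaaacac = cbbabaaaacac.
Reading y = b takes N from D back to D, so after x·y·y the machine is still in D, and z then leads to the accepting state D. Hence cbbabaaaacac ∈ L(N).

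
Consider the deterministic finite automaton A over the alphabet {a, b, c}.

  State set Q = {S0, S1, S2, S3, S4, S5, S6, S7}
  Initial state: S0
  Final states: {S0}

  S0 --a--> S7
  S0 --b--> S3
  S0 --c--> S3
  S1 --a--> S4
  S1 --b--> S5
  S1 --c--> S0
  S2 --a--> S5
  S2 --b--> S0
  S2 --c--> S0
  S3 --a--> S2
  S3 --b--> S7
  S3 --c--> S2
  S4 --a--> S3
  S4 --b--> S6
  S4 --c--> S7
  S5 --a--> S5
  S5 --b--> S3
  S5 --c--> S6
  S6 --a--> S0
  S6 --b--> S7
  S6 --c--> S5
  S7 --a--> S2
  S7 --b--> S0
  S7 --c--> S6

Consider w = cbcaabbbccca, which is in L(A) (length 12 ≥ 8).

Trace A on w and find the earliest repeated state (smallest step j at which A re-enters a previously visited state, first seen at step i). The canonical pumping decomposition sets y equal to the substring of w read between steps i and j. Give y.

cbca

Run of A on w = c b c a a b b b c c c a:
  step 0: S0  (start)
  step 1: S3  (read c: S0→S3)
  step 2: S7  (read b: S3→S7)
  step 3: S6  (read c: S7→S6)
  step 4: S0  (read a: S6→S0)   ← first repeat (S0 seen earlier)
  step 5: S7  (read a: S0→S7)
  step 6: S0  (read b: S7→S0)
  step 7: S3  (read b: S0→S3)
  step 8: S7  (read b: S3→S7)
  step 9: S6  (read c: S7→S6)
  step 10: S5  (read c: S6→S5)
  step 11: S6  (read c: S5→S6)
  step 12: S0  (read a: S6→S0)

So i = 0, j = 4, giving x = w[0:0] = ε, y = w[0:4] = cbca, z = w[4:12] = abbbccca.
Check: |xy| = 4 ≤ 8 and |y| = 4 ≥ 1. Reading y takes A from S0 back to S0, so every xyⁱz is accepted.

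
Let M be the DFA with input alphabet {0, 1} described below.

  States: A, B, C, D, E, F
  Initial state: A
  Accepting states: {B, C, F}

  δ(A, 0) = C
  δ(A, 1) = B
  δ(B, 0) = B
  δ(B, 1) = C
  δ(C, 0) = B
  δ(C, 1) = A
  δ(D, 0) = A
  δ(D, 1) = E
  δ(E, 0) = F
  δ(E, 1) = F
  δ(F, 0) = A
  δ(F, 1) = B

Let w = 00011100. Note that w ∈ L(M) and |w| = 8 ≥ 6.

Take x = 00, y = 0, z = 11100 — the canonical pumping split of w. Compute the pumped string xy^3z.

0000011100

xy^3z = 00·0·0·0·11100 = 0000011100.
Reading y = 0 takes M from B back to B, so after x·y·y·y the machine is still in B, and z then leads to the accepting state B. Hence 0000011100 ∈ L(M).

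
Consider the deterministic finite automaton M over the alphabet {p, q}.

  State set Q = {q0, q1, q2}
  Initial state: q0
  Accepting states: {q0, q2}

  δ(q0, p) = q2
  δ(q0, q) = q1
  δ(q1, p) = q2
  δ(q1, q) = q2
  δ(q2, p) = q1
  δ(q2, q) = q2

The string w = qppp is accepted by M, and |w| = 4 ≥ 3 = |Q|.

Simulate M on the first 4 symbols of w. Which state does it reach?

q2

Run of M on the first 4 characters of w = q p p p:
  step 0: q0  (start)
  step 1: q1  (read q: q0→q1)
  step 2: q2  (read p: q1→q2)
  step 3: q1  (read p: q2→q1)
  step 4: q2  (read p: q1→q2)

After reading 4 characters, M is in state q2.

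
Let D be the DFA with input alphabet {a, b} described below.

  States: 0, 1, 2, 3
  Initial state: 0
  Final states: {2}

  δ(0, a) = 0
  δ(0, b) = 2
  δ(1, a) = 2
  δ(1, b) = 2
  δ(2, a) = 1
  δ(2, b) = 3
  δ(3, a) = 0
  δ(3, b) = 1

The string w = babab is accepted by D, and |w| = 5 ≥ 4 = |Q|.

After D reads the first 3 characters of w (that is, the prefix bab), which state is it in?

State sequence: 0 -b-> 2 -a-> 1 -b-> 2

After reading 3 characters, D is in state 2.
(This kind of state-tracing is the core of the pumping-lemma construction: with 4 states, pigeonhole forces a repeat within the first 4 steps.)

2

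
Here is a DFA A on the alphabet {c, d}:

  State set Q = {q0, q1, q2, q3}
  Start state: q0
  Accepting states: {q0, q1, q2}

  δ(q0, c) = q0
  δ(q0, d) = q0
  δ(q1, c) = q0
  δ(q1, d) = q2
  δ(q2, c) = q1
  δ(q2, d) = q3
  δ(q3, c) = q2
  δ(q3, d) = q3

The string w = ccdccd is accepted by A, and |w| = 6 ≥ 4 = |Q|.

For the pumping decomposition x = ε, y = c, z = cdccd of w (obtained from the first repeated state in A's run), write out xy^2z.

cccdccd

xy^2z = ε·c·c·cdccd = cccdccd.
Reading y = c takes A from q0 back to q0, so after x·y·y the machine is still in q0, and z then leads to the accepting state q0. Hence cccdccd ∈ L(A).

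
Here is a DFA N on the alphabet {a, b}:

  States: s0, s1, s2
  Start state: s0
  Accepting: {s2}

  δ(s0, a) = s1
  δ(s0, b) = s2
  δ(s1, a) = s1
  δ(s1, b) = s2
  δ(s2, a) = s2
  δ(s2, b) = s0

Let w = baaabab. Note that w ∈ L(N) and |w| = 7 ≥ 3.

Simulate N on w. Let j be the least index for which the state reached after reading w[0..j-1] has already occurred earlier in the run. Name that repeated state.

s2

Run of N on w = b a a a b a b:
  step 0: s0  (start)
  step 1: s2  (read b: s0→s2)
  step 2: s2  (read a: s2→s2)   ← first repeat (s2 seen earlier)
  step 3: s2  (read a: s2→s2)
  step 4: s2  (read a: s2→s2)
  step 5: s0  (read b: s2→s0)
  step 6: s1  (read a: s0→s1)
  step 7: s2  (read b: s1→s2)

The earliest repeat is at step j = 2: N is in s2, which it already visited at step i = 1.
The DFA has 3 states, so the proof of the pumping lemma guarantees a repeated state among the first 3+1 visited; the segment between the two visits is the pumpable y.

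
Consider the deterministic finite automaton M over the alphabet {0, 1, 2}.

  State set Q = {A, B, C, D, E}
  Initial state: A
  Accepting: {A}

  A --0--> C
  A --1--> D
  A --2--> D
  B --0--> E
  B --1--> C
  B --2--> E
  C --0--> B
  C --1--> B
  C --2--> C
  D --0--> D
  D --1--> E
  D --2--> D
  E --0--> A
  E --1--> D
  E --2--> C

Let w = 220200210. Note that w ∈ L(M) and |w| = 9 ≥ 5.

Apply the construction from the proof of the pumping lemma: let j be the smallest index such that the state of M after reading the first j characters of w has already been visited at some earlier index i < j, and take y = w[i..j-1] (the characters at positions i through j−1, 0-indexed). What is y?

State sequence: A -2-> D -2-> D -0-> D -2-> D -0-> D -0-> D -2-> D -1-> E -0-> A
First repeat at step 2: D was already visited.

So i = 1, j = 2, giving x = w[0:1] = 2, y = w[1:2] = 2, z = w[2:9] = 0200210.
Check: |xy| = 2 ≤ 5 and |y| = 1 ≥ 1. Reading y takes M from D back to D, so every xyⁱz is accepted.
Since M has 5 states, any run of length ≥ 5 visits 5+1 states, so by pigeonhole some state repeats within the first 5 steps — that repeat gives the pumpable loop.

2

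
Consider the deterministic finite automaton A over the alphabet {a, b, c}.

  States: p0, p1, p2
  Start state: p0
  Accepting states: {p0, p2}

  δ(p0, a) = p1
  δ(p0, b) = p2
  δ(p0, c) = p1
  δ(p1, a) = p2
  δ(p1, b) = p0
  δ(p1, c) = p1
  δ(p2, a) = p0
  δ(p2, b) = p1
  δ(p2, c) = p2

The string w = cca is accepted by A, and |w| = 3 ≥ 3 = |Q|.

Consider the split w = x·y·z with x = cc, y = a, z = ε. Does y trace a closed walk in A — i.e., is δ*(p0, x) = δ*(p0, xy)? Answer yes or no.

Run of A on the first 3 characters of w = c c a:
  step 0: p0  (start)
  step 1: p1  (read c: p0→p1)
  step 2: p1  (read c: p1→p1)
  step 3: p2  (read a: p1→p2)

After x (step 2): p1. After xy (step 3): p2.
They differ (p1 ≠ p2), so y is not a cycle from the state after x; this split is not the one the pumping-lemma construction produces, and pumping y need not keep the string in L(A).

no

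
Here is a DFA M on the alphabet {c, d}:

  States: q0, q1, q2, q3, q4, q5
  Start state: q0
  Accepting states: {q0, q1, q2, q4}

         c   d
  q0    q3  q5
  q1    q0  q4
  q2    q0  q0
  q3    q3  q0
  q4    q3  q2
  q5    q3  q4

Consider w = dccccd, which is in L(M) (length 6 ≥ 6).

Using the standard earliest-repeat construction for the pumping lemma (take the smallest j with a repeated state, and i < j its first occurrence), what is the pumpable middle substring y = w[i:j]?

Run of M on w = d c c c c d:
  step 0: q0  (start)
  step 1: q5  (read d: q0→q5)
  step 2: q3  (read c: q5→q3)
  step 3: q3  (read c: q3→q3)   ← first repeat (q3 seen earlier)
  step 4: q3  (read c: q3→q3)
  step 5: q3  (read c: q3→q3)
  step 6: q0  (read d: q3→q0)

So i = 2, j = 3, giving x = w[0:2] = dc, y = w[2:3] = c, z = w[3:6] = ccd.
Check: |xy| = 3 ≤ 6 and |y| = 1 ≥ 1. Reading y takes M from q3 back to q3, so every xyⁱz is accepted.

c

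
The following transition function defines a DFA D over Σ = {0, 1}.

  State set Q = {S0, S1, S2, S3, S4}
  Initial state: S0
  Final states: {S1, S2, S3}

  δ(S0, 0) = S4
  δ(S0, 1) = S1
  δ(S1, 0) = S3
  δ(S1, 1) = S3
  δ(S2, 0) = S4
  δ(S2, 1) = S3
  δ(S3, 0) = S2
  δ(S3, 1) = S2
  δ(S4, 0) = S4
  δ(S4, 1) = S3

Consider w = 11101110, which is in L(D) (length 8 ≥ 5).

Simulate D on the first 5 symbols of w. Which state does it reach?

S3

State sequence: S0 -1-> S1 -1-> S3 -1-> S2 -0-> S4 -1-> S3

After reading 5 characters, D is in state S3.
(This kind of state-tracing is the core of the pumping-lemma construction: with 5 states, pigeonhole forces a repeat within the first 5 steps.)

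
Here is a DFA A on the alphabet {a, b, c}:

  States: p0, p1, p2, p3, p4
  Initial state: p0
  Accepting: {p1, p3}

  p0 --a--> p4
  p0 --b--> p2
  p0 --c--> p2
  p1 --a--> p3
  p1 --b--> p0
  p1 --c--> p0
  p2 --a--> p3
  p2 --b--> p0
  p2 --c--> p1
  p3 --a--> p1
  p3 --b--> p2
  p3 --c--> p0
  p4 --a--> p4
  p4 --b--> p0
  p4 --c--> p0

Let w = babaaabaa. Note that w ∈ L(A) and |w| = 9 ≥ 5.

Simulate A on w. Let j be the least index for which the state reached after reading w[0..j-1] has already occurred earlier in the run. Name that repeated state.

Run of A on w = b a b a a a b a a:
  step 0: p0  (start)
  step 1: p2  (read b: p0→p2)
  step 2: p3  (read a: p2→p3)
  step 3: p2  (read b: p3→p2)   ← first repeat (p2 seen earlier)
  step 4: p3  (read a: p2→p3)
  step 5: p1  (read a: p3→p1)
  step 6: p3  (read a: p1→p3)
  step 7: p2  (read b: p3→p2)
  step 8: p3  (read a: p2→p3)
  step 9: p1  (read a: p3→p1)

The earliest repeat is at step j = 3: A is in p2, which it already visited at step i = 1.
Pumping length from the standard proof: p = 5 (the number of states). The repeated state found above gives |xy| = j ≤ 5 and |y| = j − i ≥ 1.

p2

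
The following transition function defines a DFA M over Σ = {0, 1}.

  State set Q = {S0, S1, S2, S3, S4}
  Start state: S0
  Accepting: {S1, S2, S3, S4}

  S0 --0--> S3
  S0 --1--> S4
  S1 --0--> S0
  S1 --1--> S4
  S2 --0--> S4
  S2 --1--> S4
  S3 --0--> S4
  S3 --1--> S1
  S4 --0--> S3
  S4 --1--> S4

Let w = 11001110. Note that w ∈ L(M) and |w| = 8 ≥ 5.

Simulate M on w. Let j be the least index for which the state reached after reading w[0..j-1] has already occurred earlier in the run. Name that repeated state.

S4

Run of M on w = 1 1 0 0 1 1 1 0:
  step 0: S0  (start)
  step 1: S4  (read 1: S0→S4)
  step 2: S4  (read 1: S4→S4)   ← first repeat (S4 seen earlier)
  step 3: S3  (read 0: S4→S3)
  step 4: S4  (read 0: S3→S4)
  step 5: S4  (read 1: S4→S4)
  step 6: S4  (read 1: S4→S4)
  step 7: S4  (read 1: S4→S4)
  step 8: S3  (read 0: S4→S3)

The earliest repeat is at step j = 2: M is in S4, which it already visited at step i = 1.
Since M has 5 states, any run of length ≥ 5 visits 5+1 states, so by pigeonhole some state repeats within the first 5 steps — that repeat gives the pumpable loop.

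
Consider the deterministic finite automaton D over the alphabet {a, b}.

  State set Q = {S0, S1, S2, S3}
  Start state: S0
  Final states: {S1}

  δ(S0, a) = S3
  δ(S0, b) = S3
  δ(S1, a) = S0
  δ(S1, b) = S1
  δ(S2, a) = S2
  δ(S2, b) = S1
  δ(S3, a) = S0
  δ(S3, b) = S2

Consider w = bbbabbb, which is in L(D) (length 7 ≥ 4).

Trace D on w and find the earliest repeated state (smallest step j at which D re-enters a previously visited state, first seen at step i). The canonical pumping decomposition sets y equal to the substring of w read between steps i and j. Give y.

bbba

State sequence: S0 -b-> S3 -b-> S2 -b-> S1 -a-> S0 -b-> S3 -b-> S2 -b-> S1
First repeat at step 4: S0 was already visited.

So i = 0, j = 4, giving x = w[0:0] = ε, y = w[0:4] = bbba, z = w[4:7] = bbb.
Check: |xy| = 4 ≤ 4 and |y| = 4 ≥ 1. Reading y takes D from S0 back to S0, so every xyⁱz is accepted.
The DFA has 4 states, so the proof of the pumping lemma guarantees a repeated state among the first 4+1 visited; the segment between the two visits is the pumpable y.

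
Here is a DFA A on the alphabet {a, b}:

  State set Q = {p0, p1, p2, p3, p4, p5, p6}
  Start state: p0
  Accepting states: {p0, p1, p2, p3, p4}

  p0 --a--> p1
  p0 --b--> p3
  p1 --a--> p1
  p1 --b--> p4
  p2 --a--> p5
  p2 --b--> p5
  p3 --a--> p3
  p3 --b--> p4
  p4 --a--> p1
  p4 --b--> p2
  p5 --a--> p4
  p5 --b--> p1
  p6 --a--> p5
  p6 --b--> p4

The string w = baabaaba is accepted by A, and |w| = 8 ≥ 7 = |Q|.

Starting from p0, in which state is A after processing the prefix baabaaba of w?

State sequence: p0 -b-> p3 -a-> p3 -a-> p3 -b-> p4 -a-> p1 -a-> p1 -b-> p4 -a-> p1

After reading 8 characters, A is in state p1.

p1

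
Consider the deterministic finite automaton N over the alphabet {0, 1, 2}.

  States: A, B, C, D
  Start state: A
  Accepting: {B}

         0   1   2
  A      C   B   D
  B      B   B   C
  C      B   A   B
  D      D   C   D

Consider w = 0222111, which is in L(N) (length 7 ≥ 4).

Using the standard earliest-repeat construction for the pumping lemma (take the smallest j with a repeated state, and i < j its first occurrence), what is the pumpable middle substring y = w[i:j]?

Run of N on w = 0 2 2 2 1 1 1:
  step 0: A  (start)
  step 1: C  (read 0: A→C)
  step 2: B  (read 2: C→B)
  step 3: C  (read 2: B→C)   ← first repeat (C seen earlier)
  step 4: B  (read 2: C→B)
  step 5: B  (read 1: B→B)
  step 6: B  (read 1: B→B)
  step 7: B  (read 1: B→B)

So i = 1, j = 3, giving x = w[0:1] = 0, y = w[1:3] = 22, z = w[3:7] = 2111.
Check: |xy| = 3 ≤ 4 and |y| = 2 ≥ 1. Reading y takes N from C back to C, so every xyⁱz is accepted.
With |Q| = 4, pigeonhole forces a state repeat no later than step 4; the substring read between the first and second visits to that state can be pumped.

22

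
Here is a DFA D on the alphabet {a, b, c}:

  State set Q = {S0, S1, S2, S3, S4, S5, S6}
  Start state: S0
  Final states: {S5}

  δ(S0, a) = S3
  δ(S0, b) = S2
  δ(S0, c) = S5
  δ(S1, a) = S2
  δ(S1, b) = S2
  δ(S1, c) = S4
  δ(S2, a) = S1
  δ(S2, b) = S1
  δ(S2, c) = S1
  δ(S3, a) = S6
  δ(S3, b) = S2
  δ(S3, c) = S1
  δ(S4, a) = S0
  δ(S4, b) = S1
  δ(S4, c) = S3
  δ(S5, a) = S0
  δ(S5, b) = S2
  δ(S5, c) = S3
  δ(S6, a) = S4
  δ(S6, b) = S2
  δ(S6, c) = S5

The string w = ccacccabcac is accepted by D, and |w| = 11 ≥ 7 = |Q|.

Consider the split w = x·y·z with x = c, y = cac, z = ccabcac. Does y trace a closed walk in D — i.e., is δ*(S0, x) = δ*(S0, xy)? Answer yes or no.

State sequence: S0 -c-> S5 -c-> S3 -a-> S6 -c-> S5

After x (step 1): S5. After xy (step 4): S5.
They match, so y = cac drives D around a cycle from S5 back to itself; pumping y any number of times keeps D in S5 before reading z, and xyⁱz ∈ L(D) for every i ≥ 0.

yes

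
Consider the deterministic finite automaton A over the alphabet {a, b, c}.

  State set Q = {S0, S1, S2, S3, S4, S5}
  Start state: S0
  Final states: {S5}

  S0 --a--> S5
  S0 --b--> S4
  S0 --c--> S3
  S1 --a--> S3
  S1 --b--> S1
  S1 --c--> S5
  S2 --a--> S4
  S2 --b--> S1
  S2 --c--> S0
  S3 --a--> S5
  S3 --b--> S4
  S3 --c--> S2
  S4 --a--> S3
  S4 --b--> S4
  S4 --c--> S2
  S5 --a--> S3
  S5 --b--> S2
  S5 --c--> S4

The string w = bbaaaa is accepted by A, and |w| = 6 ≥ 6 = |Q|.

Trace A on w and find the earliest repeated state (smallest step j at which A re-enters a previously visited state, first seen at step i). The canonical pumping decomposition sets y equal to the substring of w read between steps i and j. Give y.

Run of A on w = b b a a a a:
  step 0: S0  (start)
  step 1: S4  (read b: S0→S4)
  step 2: S4  (read b: S4→S4)   ← first repeat (S4 seen earlier)
  step 3: S3  (read a: S4→S3)
  step 4: S5  (read a: S3→S5)
  step 5: S3  (read a: S5→S3)
  step 6: S5  (read a: S3→S5)

So i = 1, j = 2, giving x = w[0:1] = b, y = w[1:2] = b, z = w[2:6] = aaaa.
Check: |xy| = 2 ≤ 6 and |y| = 1 ≥ 1. Reading y takes A from S4 back to S4, so every xyⁱz is accepted.
The DFA has 6 states, so the proof of the pumping lemma guarantees a repeated state among the first 6+1 visited; the segment between the two visits is the pumpable y.

b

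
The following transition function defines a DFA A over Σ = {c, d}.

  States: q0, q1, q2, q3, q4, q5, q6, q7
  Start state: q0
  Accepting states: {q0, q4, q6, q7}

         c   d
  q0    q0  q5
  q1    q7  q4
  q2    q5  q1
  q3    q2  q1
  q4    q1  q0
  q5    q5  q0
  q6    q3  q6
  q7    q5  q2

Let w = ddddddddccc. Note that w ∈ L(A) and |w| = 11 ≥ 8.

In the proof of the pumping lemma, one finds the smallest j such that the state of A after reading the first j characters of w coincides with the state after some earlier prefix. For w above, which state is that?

State sequence: q0 -d-> q5 -d-> q0 -d-> q5 -d-> q0 -d-> q5 -d-> q0 -d-> q5 -d-> q0 -c-> q0 -c-> q0 -c-> q0
First repeat at step 2: q0 was already visited.

The earliest repeat is at step j = 2: A is in q0, which it already visited at step i = 0.

q0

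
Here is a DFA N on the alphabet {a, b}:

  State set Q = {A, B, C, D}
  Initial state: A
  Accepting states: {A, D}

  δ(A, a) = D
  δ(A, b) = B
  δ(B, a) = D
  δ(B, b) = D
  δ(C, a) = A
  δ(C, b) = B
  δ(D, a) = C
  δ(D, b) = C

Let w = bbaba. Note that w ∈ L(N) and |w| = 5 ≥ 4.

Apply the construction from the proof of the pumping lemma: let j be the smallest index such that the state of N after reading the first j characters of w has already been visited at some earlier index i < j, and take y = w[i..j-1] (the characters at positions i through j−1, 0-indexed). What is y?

bab

Run of N on w = b b a b a:
  step 0: A  (start)
  step 1: B  (read b: A→B)
  step 2: D  (read b: B→D)
  step 3: C  (read a: D→C)
  step 4: B  (read b: C→B)   ← first repeat (B seen earlier)
  step 5: D  (read a: B→D)

So i = 1, j = 4, giving x = w[0:1] = b, y = w[1:4] = bab, z = w[4:5] = a.
Check: |xy| = 4 ≤ 4 and |y| = 3 ≥ 1. Reading y takes N from B back to B, so every xyⁱz is accepted.
Since N has 4 states, any run of length ≥ 4 visits 4+1 states, so by pigeonhole some state repeats within the first 4 steps — that repeat gives the pumpable loop.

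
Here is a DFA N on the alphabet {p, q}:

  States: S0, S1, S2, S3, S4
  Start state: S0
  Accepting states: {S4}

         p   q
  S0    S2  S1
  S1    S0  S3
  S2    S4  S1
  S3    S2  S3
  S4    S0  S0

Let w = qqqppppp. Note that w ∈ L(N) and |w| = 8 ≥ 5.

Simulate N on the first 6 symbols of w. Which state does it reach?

S0

State sequence: S0 -q-> S1 -q-> S3 -q-> S3 -p-> S2 -p-> S4 -p-> S0

After reading 6 characters, N is in state S0.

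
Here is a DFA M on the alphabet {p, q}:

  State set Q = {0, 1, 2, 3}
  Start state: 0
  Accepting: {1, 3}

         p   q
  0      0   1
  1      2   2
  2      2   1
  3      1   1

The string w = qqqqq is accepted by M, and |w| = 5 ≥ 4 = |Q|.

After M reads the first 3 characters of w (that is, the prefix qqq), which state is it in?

State sequence: 0 -q-> 1 -q-> 2 -q-> 1

After reading 3 characters, M is in state 1.

1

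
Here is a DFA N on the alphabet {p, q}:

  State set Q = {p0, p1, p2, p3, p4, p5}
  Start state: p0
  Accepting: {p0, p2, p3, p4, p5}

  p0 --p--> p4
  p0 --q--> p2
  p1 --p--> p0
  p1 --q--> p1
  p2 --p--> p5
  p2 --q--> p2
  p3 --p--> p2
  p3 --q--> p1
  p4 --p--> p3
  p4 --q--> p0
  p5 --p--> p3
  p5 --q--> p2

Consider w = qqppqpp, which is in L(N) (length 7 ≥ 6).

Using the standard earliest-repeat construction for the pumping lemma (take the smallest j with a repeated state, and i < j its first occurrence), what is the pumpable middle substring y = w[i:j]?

q

Run of N on w = q q p p q p p:
  step 0: p0  (start)
  step 1: p2  (read q: p0→p2)
  step 2: p2  (read q: p2→p2)   ← first repeat (p2 seen earlier)
  step 3: p5  (read p: p2→p5)
  step 4: p3  (read p: p5→p3)
  step 5: p1  (read q: p3→p1)
  step 6: p0  (read p: p1→p0)
  step 7: p4  (read p: p0→p4)

So i = 1, j = 2, giving x = w[0:1] = q, y = w[1:2] = q, z = w[2:7] = ppqpp.
Check: |xy| = 2 ≤ 6 and |y| = 1 ≥ 1. Reading y takes N from p2 back to p2, so every xyⁱz is accepted.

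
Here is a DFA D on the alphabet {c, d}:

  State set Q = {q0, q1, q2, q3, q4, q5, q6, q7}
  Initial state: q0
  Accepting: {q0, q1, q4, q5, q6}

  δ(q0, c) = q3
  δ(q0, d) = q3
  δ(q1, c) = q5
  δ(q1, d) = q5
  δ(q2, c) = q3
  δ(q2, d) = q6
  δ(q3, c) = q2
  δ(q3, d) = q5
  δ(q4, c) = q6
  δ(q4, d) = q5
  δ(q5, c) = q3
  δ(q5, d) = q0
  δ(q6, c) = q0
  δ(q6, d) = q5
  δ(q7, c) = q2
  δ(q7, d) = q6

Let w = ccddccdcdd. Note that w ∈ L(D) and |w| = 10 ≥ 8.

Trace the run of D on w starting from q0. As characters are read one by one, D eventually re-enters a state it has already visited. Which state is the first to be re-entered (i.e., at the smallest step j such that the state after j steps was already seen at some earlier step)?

q3

Run of D on w = c c d d c c d c d d:
  step 0: q0  (start)
  step 1: q3  (read c: q0→q3)
  step 2: q2  (read c: q3→q2)
  step 3: q6  (read d: q2→q6)
  step 4: q5  (read d: q6→q5)
  step 5: q3  (read c: q5→q3)   ← first repeat (q3 seen earlier)
  step 6: q2  (read c: q3→q2)
  step 7: q6  (read d: q2→q6)
  step 8: q0  (read c: q6→q0)
  step 9: q3  (read d: q0→q3)
  step 10: q5  (read d: q3→q5)

The earliest repeat is at step j = 5: D is in q3, which it already visited at step i = 1.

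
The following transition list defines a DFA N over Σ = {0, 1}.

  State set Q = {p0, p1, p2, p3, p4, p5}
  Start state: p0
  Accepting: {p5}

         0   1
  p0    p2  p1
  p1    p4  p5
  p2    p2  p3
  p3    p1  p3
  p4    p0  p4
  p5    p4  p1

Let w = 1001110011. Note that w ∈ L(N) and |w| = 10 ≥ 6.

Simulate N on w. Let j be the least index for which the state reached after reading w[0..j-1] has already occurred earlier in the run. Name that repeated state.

State sequence: p0 -1-> p1 -0-> p4 -0-> p0 -1-> p1 -1-> p5 -1-> p1 -0-> p4 -0-> p0 -1-> p1 -1-> p5
First repeat at step 3: p0 was already visited.

The earliest repeat is at step j = 3: N is in p0, which it already visited at step i = 0.
Since N has 6 states, any run of length ≥ 6 visits 6+1 states, so by pigeonhole some state repeats within the first 6 steps — that repeat gives the pumpable loop.

p0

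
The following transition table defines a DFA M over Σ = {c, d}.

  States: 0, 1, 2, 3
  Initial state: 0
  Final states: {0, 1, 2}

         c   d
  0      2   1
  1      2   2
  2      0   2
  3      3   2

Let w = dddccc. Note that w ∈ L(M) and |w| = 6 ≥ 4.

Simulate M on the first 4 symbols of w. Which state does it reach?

State sequence: 0 -d-> 1 -d-> 2 -d-> 2 -c-> 0

After reading 4 characters, M is in state 0.

0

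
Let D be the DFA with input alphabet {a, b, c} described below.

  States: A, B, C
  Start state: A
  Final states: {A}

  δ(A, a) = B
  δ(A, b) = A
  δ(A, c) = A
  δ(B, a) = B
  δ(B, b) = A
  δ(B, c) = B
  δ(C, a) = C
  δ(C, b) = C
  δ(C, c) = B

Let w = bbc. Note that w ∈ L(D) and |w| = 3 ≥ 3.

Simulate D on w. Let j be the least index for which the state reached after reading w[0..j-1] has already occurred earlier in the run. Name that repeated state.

Run of D on w = b b c:
  step 0: A  (start)
  step 1: A  (read b: A→A)   ← first repeat (A seen earlier)
  step 2: A  (read b: A→A)
  step 3: A  (read c: A→A)

The earliest repeat is at step j = 1: D is in A, which it already visited at step i = 0.
With |Q| = 3, pigeonhole forces a state repeat no later than step 3; the substring read between the first and second visits to that state can be pumped.

A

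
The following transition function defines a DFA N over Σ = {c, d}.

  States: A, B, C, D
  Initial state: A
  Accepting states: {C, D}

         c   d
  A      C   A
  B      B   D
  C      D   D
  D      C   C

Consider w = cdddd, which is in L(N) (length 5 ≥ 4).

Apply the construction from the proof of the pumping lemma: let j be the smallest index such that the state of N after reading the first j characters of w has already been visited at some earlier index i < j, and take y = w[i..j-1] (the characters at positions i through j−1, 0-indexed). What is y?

dd

Run of N on w = c d d d d:
  step 0: A  (start)
  step 1: C  (read c: A→C)
  step 2: D  (read d: C→D)
  step 3: C  (read d: D→C)   ← first repeat (C seen earlier)
  step 4: D  (read d: C→D)
  step 5: C  (read d: D→C)

So i = 1, j = 3, giving x = w[0:1] = c, y = w[1:3] = dd, z = w[3:5] = dd.
Check: |xy| = 3 ≤ 4 and |y| = 2 ≥ 1. Reading y takes N from C back to C, so every xyⁱz is accepted.
With |Q| = 4, pigeonhole forces a state repeat no later than step 4; the substring read between the first and second visits to that state can be pumped.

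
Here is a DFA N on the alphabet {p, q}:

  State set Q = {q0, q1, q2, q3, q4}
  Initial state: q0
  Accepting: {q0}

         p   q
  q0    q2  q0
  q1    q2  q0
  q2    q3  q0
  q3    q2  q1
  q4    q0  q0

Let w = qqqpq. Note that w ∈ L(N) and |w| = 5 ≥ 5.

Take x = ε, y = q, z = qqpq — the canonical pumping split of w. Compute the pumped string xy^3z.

qqqqqpq

xy^3z = ε·q·q·q·qqpq = qqqqqpq.
Reading y = q takes N from q0 back to q0, so after x·y·y·y the machine is still in q0, and z then leads to the accepting state q0. Hence qqqqqpq ∈ L(N).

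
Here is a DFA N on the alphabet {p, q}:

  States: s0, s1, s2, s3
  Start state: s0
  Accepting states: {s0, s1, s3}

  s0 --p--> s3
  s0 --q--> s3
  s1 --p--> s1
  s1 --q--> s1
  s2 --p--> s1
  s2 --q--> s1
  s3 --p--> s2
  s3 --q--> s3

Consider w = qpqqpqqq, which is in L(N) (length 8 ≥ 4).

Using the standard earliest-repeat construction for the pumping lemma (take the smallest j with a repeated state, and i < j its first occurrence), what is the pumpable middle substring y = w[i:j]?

q

State sequence: s0 -q-> s3 -p-> s2 -q-> s1 -q-> s1 -p-> s1 -q-> s1 -q-> s1 -q-> s1
First repeat at step 4: s1 was already visited.

So i = 3, j = 4, giving x = w[0:3] = qpq, y = w[3:4] = q, z = w[4:8] = pqqq.
Check: |xy| = 4 ≤ 4 and |y| = 1 ≥ 1. Reading y takes N from s1 back to s1, so every xyⁱz is accepted.
With |Q| = 4, pigeonhole forces a state repeat no later than step 4; the substring read between the first and second visits to that state can be pumped.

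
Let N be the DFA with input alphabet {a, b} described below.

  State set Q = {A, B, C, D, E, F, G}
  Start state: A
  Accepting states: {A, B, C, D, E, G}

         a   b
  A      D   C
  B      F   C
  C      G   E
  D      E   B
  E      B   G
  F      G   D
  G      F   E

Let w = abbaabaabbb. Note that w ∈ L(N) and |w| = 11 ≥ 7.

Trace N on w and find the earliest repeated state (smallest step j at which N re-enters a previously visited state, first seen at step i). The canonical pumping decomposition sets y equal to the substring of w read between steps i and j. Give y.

bbaab

Run of N on w = a b b a a b a a b b b:
  step 0: A  (start)
  step 1: D  (read a: A→D)
  step 2: B  (read b: D→B)
  step 3: C  (read b: B→C)
  step 4: G  (read a: C→G)
  step 5: F  (read a: G→F)
  step 6: D  (read b: F→D)   ← first repeat (D seen earlier)
  step 7: E  (read a: D→E)
  step 8: B  (read a: E→B)
  step 9: C  (read b: B→C)
  step 10: E  (read b: C→E)
  step 11: G  (read b: E→G)

So i = 1, j = 6, giving x = w[0:1] = a, y = w[1:6] = bbaab, z = w[6:11] = aabbb.
Check: |xy| = 6 ≤ 7 and |y| = 5 ≥ 1. Reading y takes N from D back to D, so every xyⁱz is accepted.
With |Q| = 7, pigeonhole forces a state repeat no later than step 7; the substring read between the first and second visits to that state can be pumped.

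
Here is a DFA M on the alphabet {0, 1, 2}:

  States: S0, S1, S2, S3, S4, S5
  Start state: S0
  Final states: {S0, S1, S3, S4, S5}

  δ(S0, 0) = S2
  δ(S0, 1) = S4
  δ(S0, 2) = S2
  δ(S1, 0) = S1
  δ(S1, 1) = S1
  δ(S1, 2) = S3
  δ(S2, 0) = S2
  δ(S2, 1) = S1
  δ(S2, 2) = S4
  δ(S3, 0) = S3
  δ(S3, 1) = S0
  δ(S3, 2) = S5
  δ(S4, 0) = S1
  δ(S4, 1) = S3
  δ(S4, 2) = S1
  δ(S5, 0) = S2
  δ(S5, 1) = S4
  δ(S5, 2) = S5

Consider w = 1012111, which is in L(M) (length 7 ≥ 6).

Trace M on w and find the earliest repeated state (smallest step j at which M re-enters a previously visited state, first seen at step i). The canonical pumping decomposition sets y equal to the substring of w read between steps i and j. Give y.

1

State sequence: S0 -1-> S4 -0-> S1 -1-> S1 -2-> S3 -1-> S0 -1-> S4 -1-> S3
First repeat at step 3: S1 was already visited.

So i = 2, j = 3, giving x = w[0:2] = 10, y = w[2:3] = 1, z = w[3:7] = 2111.
Check: |xy| = 3 ≤ 6 and |y| = 1 ≥ 1. Reading y takes M from S1 back to S1, so every xyⁱz is accepted.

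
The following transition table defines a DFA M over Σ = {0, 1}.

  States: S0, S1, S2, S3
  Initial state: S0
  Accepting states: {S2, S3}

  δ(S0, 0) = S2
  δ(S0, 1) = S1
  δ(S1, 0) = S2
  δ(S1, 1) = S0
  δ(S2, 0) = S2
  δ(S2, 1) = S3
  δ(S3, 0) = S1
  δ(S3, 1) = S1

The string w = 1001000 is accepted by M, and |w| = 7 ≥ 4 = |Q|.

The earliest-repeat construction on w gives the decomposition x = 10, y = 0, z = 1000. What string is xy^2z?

10001000

xy^2z = 10·0·0·1000 = 10001000.
Reading y = 0 takes M from S2 back to S2, so after x·y·y the machine is still in S2, and z then leads to the accepting state S2. Hence 10001000 ∈ L(M).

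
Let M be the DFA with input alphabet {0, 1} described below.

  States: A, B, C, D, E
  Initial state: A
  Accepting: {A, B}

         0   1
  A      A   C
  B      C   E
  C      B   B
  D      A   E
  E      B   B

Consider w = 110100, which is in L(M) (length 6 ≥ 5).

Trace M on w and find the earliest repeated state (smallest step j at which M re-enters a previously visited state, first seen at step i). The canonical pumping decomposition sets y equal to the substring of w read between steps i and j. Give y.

10

State sequence: A -1-> C -1-> B -0-> C -1-> B -0-> C -0-> B
First repeat at step 3: C was already visited.

So i = 1, j = 3, giving x = w[0:1] = 1, y = w[1:3] = 10, z = w[3:6] = 100.
Check: |xy| = 3 ≤ 5 and |y| = 2 ≥ 1. Reading y takes M from C back to C, so every xyⁱz is accepted.
With |Q| = 5, pigeonhole forces a state repeat no later than step 5; the substring read between the first and second visits to that state can be pumped.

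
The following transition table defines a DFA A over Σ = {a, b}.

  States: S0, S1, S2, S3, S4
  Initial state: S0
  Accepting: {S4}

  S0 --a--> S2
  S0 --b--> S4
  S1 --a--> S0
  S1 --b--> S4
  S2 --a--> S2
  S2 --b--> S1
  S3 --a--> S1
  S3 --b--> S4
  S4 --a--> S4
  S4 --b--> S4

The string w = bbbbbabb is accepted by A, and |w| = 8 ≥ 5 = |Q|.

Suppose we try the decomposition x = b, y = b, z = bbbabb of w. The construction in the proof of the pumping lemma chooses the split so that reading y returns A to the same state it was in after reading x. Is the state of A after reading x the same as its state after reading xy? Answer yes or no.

yes

Run of A on the first 2 characters of w = b b:
  step 0: S0  (start)
  step 1: S4  (read b: S0→S4)
  step 2: S4  (read b: S4→S4)

After x (step 1): S4. After xy (step 2): S4.
They match, so y = b drives A around a cycle from S4 back to itself; pumping y any number of times keeps A in S4 before reading z, and xyⁱz ∈ L(A) for every i ≥ 0.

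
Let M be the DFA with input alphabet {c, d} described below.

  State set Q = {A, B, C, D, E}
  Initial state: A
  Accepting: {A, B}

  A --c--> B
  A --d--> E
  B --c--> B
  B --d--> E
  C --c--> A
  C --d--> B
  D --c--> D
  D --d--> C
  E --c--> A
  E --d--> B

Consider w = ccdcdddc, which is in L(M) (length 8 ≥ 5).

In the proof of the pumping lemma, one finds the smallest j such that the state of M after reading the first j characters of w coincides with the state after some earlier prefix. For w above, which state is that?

B

Run of M on w = c c d c d d d c:
  step 0: A  (start)
  step 1: B  (read c: A→B)
  step 2: B  (read c: B→B)   ← first repeat (B seen earlier)
  step 3: E  (read d: B→E)
  step 4: A  (read c: E→A)
  step 5: E  (read d: A→E)
  step 6: B  (read d: E→B)
  step 7: E  (read d: B→E)
  step 8: A  (read c: E→A)

The earliest repeat is at step j = 2: M is in B, which it already visited at step i = 1.
The DFA has 5 states, so the proof of the pumping lemma guarantees a repeated state among the first 5+1 visited; the segment between the two visits is the pumpable y.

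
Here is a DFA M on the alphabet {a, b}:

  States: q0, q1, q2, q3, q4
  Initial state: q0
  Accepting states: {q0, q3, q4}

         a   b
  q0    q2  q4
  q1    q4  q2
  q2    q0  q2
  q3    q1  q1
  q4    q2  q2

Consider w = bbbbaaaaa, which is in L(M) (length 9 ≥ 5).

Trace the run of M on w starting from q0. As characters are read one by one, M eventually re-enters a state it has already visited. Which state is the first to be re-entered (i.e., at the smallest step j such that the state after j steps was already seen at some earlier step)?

q2

State sequence: q0 -b-> q4 -b-> q2 -b-> q2 -b-> q2 -a-> q0 -a-> q2 -a-> q0 -a-> q2 -a-> q0
First repeat at step 3: q2 was already visited.

The earliest repeat is at step j = 3: M is in q2, which it already visited at step i = 2.
The DFA has 5 states, so the proof of the pumping lemma guarantees a repeated state among the first 5+1 visited; the segment between the two visits is the pumpable y.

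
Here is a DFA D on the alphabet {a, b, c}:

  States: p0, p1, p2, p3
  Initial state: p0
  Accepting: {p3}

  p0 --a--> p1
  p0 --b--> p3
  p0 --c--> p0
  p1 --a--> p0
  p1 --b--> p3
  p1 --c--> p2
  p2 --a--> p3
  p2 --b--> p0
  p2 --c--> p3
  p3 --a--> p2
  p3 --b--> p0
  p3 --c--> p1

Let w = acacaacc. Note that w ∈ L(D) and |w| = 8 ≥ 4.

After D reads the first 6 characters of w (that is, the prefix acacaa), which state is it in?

Run of D on the first 6 characters of w = a c a c a a:
  step 0: p0  (start)
  step 1: p1  (read a: p0→p1)
  step 2: p2  (read c: p1→p2)
  step 3: p3  (read a: p2→p3)
  step 4: p1  (read c: p3→p1)
  step 5: p0  (read a: p1→p0)
  step 6: p1  (read a: p0→p1)

After reading 6 characters, D is in state p1.

p1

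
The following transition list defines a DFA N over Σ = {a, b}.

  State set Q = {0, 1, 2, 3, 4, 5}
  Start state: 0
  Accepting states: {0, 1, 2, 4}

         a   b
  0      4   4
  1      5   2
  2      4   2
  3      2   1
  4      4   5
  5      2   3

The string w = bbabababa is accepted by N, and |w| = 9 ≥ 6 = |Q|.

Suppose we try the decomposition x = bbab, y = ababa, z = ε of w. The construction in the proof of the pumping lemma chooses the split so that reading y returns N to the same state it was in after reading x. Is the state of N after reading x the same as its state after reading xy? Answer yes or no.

State sequence: 0 -b-> 4 -b-> 5 -a-> 2 -b-> 2 -a-> 4 -b-> 5 -a-> 2 -b-> 2 -a-> 4

After x (step 4): 2. After xy (step 9): 4.
They differ (2 ≠ 4), so y is not a cycle from the state after x; this split is not the one the pumping-lemma construction produces, and pumping y need not keep the string in L(N).

no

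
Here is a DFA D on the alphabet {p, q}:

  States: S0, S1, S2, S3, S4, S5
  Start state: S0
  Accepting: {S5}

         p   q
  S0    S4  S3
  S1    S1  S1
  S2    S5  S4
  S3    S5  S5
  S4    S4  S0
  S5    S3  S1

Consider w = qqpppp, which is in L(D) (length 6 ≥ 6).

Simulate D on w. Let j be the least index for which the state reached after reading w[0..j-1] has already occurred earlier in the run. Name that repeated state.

S3

State sequence: S0 -q-> S3 -q-> S5 -p-> S3 -p-> S5 -p-> S3 -p-> S5
First repeat at step 3: S3 was already visited.

The earliest repeat is at step j = 3: D is in S3, which it already visited at step i = 1.
The DFA has 6 states, so the proof of the pumping lemma guarantees a repeated state among the first 6+1 visited; the segment between the two visits is the pumpable y.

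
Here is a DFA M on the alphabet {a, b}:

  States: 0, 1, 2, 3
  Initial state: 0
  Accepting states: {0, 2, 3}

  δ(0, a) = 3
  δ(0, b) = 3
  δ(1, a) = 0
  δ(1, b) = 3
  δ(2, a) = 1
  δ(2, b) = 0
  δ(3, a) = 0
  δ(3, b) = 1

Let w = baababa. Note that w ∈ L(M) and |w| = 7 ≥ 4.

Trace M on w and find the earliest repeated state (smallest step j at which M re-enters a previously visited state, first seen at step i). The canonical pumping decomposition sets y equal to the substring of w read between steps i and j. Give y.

State sequence: 0 -b-> 3 -a-> 0 -a-> 3 -b-> 1 -a-> 0 -b-> 3 -a-> 0
First repeat at step 2: 0 was already visited.

So i = 0, j = 2, giving x = w[0:0] = ε, y = w[0:2] = ba, z = w[2:7] = ababa.
Check: |xy| = 2 ≤ 4 and |y| = 2 ≥ 1. Reading y takes M from 0 back to 0, so every xyⁱz is accepted.

ba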